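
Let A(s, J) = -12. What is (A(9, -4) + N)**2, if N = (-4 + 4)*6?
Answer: 144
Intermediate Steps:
N = 0 (N = 0*6 = 0)
(A(9, -4) + N)**2 = (-12 + 0)**2 = (-12)**2 = 144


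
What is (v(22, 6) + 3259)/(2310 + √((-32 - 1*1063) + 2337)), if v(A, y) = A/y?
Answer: 3768380/2667429 - 4894*√138/2667429 ≈ 1.3912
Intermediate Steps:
(v(22, 6) + 3259)/(2310 + √((-32 - 1*1063) + 2337)) = (22/6 + 3259)/(2310 + √((-32 - 1*1063) + 2337)) = (22*(⅙) + 3259)/(2310 + √((-32 - 1063) + 2337)) = (11/3 + 3259)/(2310 + √(-1095 + 2337)) = 9788/(3*(2310 + √1242)) = 9788/(3*(2310 + 3*√138))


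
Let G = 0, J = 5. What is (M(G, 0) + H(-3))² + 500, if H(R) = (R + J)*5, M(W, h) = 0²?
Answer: 600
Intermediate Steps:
M(W, h) = 0
H(R) = 25 + 5*R (H(R) = (R + 5)*5 = (5 + R)*5 = 25 + 5*R)
(M(G, 0) + H(-3))² + 500 = (0 + (25 + 5*(-3)))² + 500 = (0 + (25 - 15))² + 500 = (0 + 10)² + 500 = 10² + 500 = 100 + 500 = 600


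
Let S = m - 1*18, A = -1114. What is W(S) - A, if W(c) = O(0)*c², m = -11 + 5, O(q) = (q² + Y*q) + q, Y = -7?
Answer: 1114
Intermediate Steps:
O(q) = q² - 6*q (O(q) = (q² - 7*q) + q = q² - 6*q)
m = -6
S = -24 (S = -6 - 1*18 = -6 - 18 = -24)
W(c) = 0 (W(c) = (0*(-6 + 0))*c² = (0*(-6))*c² = 0*c² = 0)
W(S) - A = 0 - 1*(-1114) = 0 + 1114 = 1114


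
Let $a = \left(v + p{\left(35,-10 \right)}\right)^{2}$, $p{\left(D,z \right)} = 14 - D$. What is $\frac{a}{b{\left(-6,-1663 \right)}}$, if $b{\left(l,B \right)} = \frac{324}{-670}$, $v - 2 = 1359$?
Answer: $- \frac{300763000}{81} \approx -3.7131 \cdot 10^{6}$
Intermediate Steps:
$v = 1361$ ($v = 2 + 1359 = 1361$)
$b{\left(l,B \right)} = - \frac{162}{335}$ ($b{\left(l,B \right)} = 324 \left(- \frac{1}{670}\right) = - \frac{162}{335}$)
$a = 1795600$ ($a = \left(1361 + \left(14 - 35\right)\right)^{2} = \left(1361 - 21\right)^{2} = 1340^{2} = 1795600$)
$\frac{a}{b{\left(-6,-1663 \right)}} = \frac{1795600}{- \frac{162}{335}} = 1795600 \left(- \frac{335}{162}\right) = - \frac{300763000}{81}$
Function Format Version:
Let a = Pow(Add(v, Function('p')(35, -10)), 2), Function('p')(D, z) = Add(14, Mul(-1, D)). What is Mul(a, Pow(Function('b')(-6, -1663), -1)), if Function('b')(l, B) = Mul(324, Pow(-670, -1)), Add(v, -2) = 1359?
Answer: Rational(-300763000, 81) ≈ -3.7131e+6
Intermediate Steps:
v = 1361 (v = Add(2, 1359) = 1361)
Function('b')(l, B) = Rational(-162, 335) (Function('b')(l, B) = Mul(324, Rational(-1, 670)) = Rational(-162, 335))
a = 1795600 (a = Pow(Add(1361, Add(14, Mul(-1, 35))), 2) = Pow(Add(1361, Add(14, -35)), 2) = Pow(Add(1361, -21), 2) = Pow(1340, 2) = 1795600)
Mul(a, Pow(Function('b')(-6, -1663), -1)) = Mul(1795600, Pow(Rational(-162, 335), -1)) = Mul(1795600, Rational(-335, 162)) = Rational(-300763000, 81)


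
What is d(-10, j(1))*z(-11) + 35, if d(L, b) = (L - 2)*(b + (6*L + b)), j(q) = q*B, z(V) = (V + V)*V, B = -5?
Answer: 203315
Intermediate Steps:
z(V) = 2*V**2 (z(V) = (2*V)*V = 2*V**2)
j(q) = -5*q (j(q) = q*(-5) = -5*q)
d(L, b) = (-2 + L)*(2*b + 6*L) (d(L, b) = (-2 + L)*(b + (b + 6*L)) = (-2 + L)*(2*b + 6*L))
d(-10, j(1))*z(-11) + 35 = (-12*(-10) - (-20) + 6*(-10)**2 + 2*(-10)*(-5*1))*(2*(-11)**2) + 35 = (120 - 4*(-5) + 6*100 + 2*(-10)*(-5))*(2*121) + 35 = (120 + 20 + 600 + 100)*242 + 35 = 840*242 + 35 = 203280 + 35 = 203315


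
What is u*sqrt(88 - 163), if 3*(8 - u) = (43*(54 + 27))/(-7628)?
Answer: 310925*I*sqrt(3)/7628 ≈ 70.6*I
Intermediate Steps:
u = 62185/7628 (u = 8 - 43*(54 + 27)/(3*(-7628)) = 8 - 43*81*(-1)/(3*7628) = 8 - 1161*(-1)/7628 = 8 - 1/3*(-3483/7628) = 8 + 1161/7628 = 62185/7628 ≈ 8.1522)
u*sqrt(88 - 163) = 62185*sqrt(88 - 163)/7628 = 62185*sqrt(-75)/7628 = 62185*(5*I*sqrt(3))/7628 = 310925*I*sqrt(3)/7628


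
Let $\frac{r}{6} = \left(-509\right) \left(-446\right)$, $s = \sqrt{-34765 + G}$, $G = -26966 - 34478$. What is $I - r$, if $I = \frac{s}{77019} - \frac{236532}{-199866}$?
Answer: $- \frac{45372340702}{33311} + \frac{i \sqrt{96209}}{77019} \approx -1.3621 \cdot 10^{6} + 0.0040273 i$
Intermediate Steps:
$G = -61444$ ($G = -26966 - 34478 = -61444$)
$s = i \sqrt{96209}$ ($s = \sqrt{-34765 - 61444} = \sqrt{-96209} = i \sqrt{96209} \approx 310.18 i$)
$r = 1362084$ ($r = 6 \left(\left(-509\right) \left(-446\right)\right) = 6 \cdot 227014 = 1362084$)
$I = \frac{39422}{33311} + \frac{i \sqrt{96209}}{77019}$ ($I = \frac{i \sqrt{96209}}{77019} - \frac{236532}{-199866} = i \sqrt{96209} \cdot \frac{1}{77019} - - \frac{39422}{33311} = \frac{i \sqrt{96209}}{77019} + \frac{39422}{33311} = \frac{39422}{33311} + \frac{i \sqrt{96209}}{77019} \approx 1.1835 + 0.0040273 i$)
$I - r = \left(\frac{39422}{33311} + \frac{i \sqrt{96209}}{77019}\right) - 1362084 = - \frac{45372340702}{33311} + \frac{i \sqrt{96209}}{77019}$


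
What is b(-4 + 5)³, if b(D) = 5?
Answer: 125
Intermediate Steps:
b(-4 + 5)³ = 5³ = 125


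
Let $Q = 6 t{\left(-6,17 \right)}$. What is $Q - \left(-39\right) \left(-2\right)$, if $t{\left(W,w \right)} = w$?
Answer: $24$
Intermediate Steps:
$Q = 102$ ($Q = 6 \cdot 17 = 102$)
$Q - \left(-39\right) \left(-2\right) = 102 - \left(-39\right) \left(-2\right) = 102 - 78 = 24$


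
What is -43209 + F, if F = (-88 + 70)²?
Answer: -42885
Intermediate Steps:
F = 324 (F = (-18)² = 324)
-43209 + F = -43209 + 324 = -42885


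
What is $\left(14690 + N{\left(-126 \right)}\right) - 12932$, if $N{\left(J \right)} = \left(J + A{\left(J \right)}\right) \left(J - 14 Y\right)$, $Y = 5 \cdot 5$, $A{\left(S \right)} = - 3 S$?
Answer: $-118194$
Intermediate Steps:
$Y = 25$
$N{\left(J \right)} = - 2 J \left(-350 + J\right)$ ($N{\left(J \right)} = \left(J - 3 J\right) \left(J - 350\right) = - 2 J \left(J - 350\right) = - 2 J \left(-350 + J\right)$)
$\left(14690 + N{\left(-126 \right)}\right) - 12932 = \left(14690 + 2 \left(-126\right) \left(350 - -126\right)\right) - 12932 = \left(14690 + 2 \left(-126\right) \left(350 + 126\right)\right) - 12932 = \left(14690 + 2 \left(-126\right) 476\right) - 12932 = \left(14690 - 119952\right) - 12932 = -105262 - 12932 = -118194$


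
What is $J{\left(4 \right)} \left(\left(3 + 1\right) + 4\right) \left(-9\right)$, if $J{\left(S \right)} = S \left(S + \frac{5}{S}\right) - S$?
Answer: $-1224$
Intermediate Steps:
$J{\left(S \right)} = - S + S \left(S + \frac{5}{S}\right)$
$J{\left(4 \right)} \left(\left(3 + 1\right) + 4\right) \left(-9\right) = \left(5 + 4^{2} - 4\right) \left(\left(3 + 1\right) + 4\right) \left(-9\right) = \left(5 + 16 - 4\right) \left(4 + 4\right) \left(-9\right) = 17 \cdot 8 \left(-9\right) = 136 \left(-9\right) = -1224$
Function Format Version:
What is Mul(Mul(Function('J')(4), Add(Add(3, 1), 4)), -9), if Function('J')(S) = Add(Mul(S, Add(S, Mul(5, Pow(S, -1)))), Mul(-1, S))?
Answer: -1224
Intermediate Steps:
Function('J')(S) = Add(Mul(-1, S), Mul(S, Add(S, Mul(5, Pow(S, -1)))))
Mul(Mul(Function('J')(4), Add(Add(3, 1), 4)), -9) = Mul(Mul(Add(5, Pow(4, 2), Mul(-1, 4)), Add(Add(3, 1), 4)), -9) = Mul(Mul(Add(5, 16, -4), Add(4, 4)), -9) = Mul(Mul(17, 8), -9) = Mul(136, -9) = -1224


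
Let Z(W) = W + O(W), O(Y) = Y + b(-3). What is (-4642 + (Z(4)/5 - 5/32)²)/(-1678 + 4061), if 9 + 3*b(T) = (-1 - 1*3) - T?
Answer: -1069377671/549043200 ≈ -1.9477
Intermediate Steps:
b(T) = -13/3 - T/3 (b(T) = -3 + ((-1 - 1*3) - T)/3 = -3 + ((-1 - 3) - T)/3 = -3 + (-4 - T)/3 = -3 + (-4/3 - T/3) = -13/3 - T/3)
O(Y) = -10/3 + Y (O(Y) = Y + (-13/3 - ⅓*(-3)) = Y + (-13/3 + 1) = Y - 10/3 = -10/3 + Y)
Z(W) = -10/3 + 2*W (Z(W) = W + (-10/3 + W) = -10/3 + 2*W)
(-4642 + (Z(4)/5 - 5/32)²)/(-1678 + 4061) = (-4642 + ((-10/3 + 2*4)/5 - 5/32)²)/(-1678 + 4061) = (-4642 + ((-10/3 + 8)*(⅕) - 5*1/32)²)/2383 = (-4642 + ((14/3)*(⅕) - 5/32)²)*(1/2383) = (-4642 + (14/15 - 5/32)²)*(1/2383) = (-4642 + (373/480)²)*(1/2383) = (-4642 + 139129/230400)*(1/2383) = -1069377671/230400*1/2383 = -1069377671/549043200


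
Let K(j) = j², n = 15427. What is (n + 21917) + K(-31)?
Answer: 38305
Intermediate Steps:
(n + 21917) + K(-31) = (15427 + 21917) + (-31)² = 37344 + 961 = 38305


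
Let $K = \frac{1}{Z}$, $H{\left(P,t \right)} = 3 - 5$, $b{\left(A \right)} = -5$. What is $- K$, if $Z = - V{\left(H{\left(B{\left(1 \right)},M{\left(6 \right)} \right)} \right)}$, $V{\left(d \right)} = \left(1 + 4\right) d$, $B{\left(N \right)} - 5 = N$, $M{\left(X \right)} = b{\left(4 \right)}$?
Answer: $- \frac{1}{10} \approx -0.1$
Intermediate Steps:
$M{\left(X \right)} = -5$
$B{\left(N \right)} = 5 + N$
$H{\left(P,t \right)} = -2$ ($H{\left(P,t \right)} = 3 - 5 = -2$)
$V{\left(d \right)} = 5 d$
$Z = 10$ ($Z = - 5 \left(-2\right) = \left(-1\right) \left(-10\right) = 10$)
$K = \frac{1}{10} \approx 0.1$
$- K = \left(-1\right) \frac{1}{10} = - \frac{1}{10}$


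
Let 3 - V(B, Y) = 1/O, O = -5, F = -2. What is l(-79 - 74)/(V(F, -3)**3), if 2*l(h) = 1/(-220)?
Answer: -25/360448 ≈ -6.9358e-5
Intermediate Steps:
V(B, Y) = 16/5 (V(B, Y) = 3 - 1/(-5) = 3 - 1*(-1/5) = 3 + 1/5 = 16/5)
l(h) = -1/440 (l(h) = (1/2)/(-220) = (1/2)*(-1/220) = -1/440)
l(-79 - 74)/(V(F, -3)**3) = -1/(440*((16/5)**3)) = -1/(440*4096/125) = -1/440*125/4096 = -25/360448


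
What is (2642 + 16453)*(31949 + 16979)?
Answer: 934280160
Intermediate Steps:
(2642 + 16453)*(31949 + 16979) = 19095*48928 = 934280160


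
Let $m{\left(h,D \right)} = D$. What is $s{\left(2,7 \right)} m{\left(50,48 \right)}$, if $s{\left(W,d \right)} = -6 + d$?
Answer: $48$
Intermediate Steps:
$s{\left(2,7 \right)} m{\left(50,48 \right)} = \left(-6 + 7\right) 48 = 1 \cdot 48 = 48$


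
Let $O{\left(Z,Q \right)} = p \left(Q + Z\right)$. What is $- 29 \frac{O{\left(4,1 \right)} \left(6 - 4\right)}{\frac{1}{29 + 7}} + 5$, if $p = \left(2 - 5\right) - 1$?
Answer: $41765$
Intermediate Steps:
$p = -4$ ($p = -3 - 1 = -4$)
$O{\left(Z,Q \right)} = - 4 Q - 4 Z$ ($O{\left(Z,Q \right)} = - 4 \left(Q + Z\right) = - 4 Q - 4 Z$)
$- 29 \frac{O{\left(4,1 \right)} \left(6 - 4\right)}{\frac{1}{29 + 7}} + 5 = - 29 \frac{\left(\left(-4\right) 1 - 16\right) \left(6 - 4\right)}{\frac{1}{29 + 7}} + 5 = - 29 \frac{\left(-4 - 16\right) 2}{\frac{1}{36}} + 5 = - 29 \left(-20\right) 2 \frac{1}{\frac{1}{36}} + 5 = - 29 \left(\left(-40\right) 36\right) + 5 = \left(-29\right) \left(-1440\right) + 5 = 41760 + 5 = 41765$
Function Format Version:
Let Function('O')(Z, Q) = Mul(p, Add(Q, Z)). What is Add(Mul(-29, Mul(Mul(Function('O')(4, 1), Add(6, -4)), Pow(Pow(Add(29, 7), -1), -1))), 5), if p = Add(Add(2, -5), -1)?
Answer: 41765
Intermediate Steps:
p = -4 (p = Add(-3, -1) = -4)
Function('O')(Z, Q) = Add(Mul(-4, Q), Mul(-4, Z)) (Function('O')(Z, Q) = Mul(-4, Add(Q, Z)) = Add(Mul(-4, Q), Mul(-4, Z)))
Add(Mul(-29, Mul(Mul(Function('O')(4, 1), Add(6, -4)), Pow(Pow(Add(29, 7), -1), -1))), 5) = Add(Mul(-29, Mul(Mul(Add(Mul(-4, 1), Mul(-4, 4)), Add(6, -4)), Pow(Pow(Add(29, 7), -1), -1))), 5) = Add(Mul(-29, Mul(Mul(Add(-4, -16), 2), Pow(Pow(36, -1), -1))), 5) = Add(Mul(-29, Mul(Mul(-20, 2), Pow(Rational(1, 36), -1))), 5) = Add(Mul(-29, Mul(-40, 36)), 5) = Add(Mul(-29, -1440), 5) = Add(41760, 5) = 41765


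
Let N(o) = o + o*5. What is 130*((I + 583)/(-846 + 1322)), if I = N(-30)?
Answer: 26195/238 ≈ 110.06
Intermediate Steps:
N(o) = 6*o (N(o) = o + 5*o = 6*o)
I = -180 (I = 6*(-30) = -180)
130*((I + 583)/(-846 + 1322)) = 130*((-180 + 583)/(-846 + 1322)) = 130*(403/476) = 26195/238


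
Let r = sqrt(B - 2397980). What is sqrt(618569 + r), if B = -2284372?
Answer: sqrt(618569 + 4*I*sqrt(292647)) ≈ 786.49 + 1.376*I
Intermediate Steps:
r = 4*I*sqrt(292647) (r = sqrt(-2284372 - 2397980) = sqrt(-4682352) = 4*I*sqrt(292647) ≈ 2163.9*I)
sqrt(618569 + r) = sqrt(618569 + 4*I*sqrt(292647))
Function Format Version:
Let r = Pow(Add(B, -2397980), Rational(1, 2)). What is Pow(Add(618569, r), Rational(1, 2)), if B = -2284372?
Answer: Pow(Add(618569, Mul(4, I, Pow(292647, Rational(1, 2)))), Rational(1, 2)) ≈ Add(786.49, Mul(1.376, I))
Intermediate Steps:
r = Mul(4, I, Pow(292647, Rational(1, 2))) (r = Pow(Add(-2284372, -2397980), Rational(1, 2)) = Pow(-4682352, Rational(1, 2)) = Mul(4, I, Pow(292647, Rational(1, 2))) ≈ Mul(2163.9, I))
Pow(Add(618569, r), Rational(1, 2)) = Pow(Add(618569, Mul(4, I, Pow(292647, Rational(1, 2)))), Rational(1, 2))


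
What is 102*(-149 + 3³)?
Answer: -12444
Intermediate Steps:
102*(-149 + 3³) = 102*(-149 + 27) = 102*(-122) = -12444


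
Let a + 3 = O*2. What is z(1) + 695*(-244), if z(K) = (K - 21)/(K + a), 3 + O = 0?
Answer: -339155/2 ≈ -1.6958e+5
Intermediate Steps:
O = -3 (O = -3 + 0 = -3)
a = -9 (a = -3 - 3*2 = -3 - 6 = -9)
z(K) = (-21 + K)/(-9 + K) (z(K) = (K - 21)/(K - 9) = (-21 + K)/(-9 + K))
z(1) + 695*(-244) = (-21 + 1)/(-9 + 1) + 695*(-244) = -20/(-8) - 169580 = -⅛*(-20) - 169580 = 5/2 - 169580 = -339155/2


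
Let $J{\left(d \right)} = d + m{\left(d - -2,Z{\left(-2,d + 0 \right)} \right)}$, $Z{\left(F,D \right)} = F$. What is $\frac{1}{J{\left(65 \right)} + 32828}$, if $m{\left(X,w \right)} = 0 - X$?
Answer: $\frac{1}{32826} \approx 3.0464 \cdot 10^{-5}$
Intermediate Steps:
$m{\left(X,w \right)} = - X$
$J{\left(d \right)} = -2$ ($J{\left(d \right)} = d - \left(d - -2\right) = d - \left(d + 2\right) = d - \left(2 + d\right) = -2$)
$\frac{1}{J{\left(65 \right)} + 32828} = \frac{1}{-2 + 32828} = \frac{1}{32826}$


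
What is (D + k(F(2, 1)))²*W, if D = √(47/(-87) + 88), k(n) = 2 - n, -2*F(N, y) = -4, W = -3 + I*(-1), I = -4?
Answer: 7609/87 ≈ 87.460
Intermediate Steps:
W = 1 (W = -3 - 4*(-1) = -3 + 4 = 1)
F(N, y) = 2 (F(N, y) = -½*(-4) = 2)
D = √661983/87 (D = √(47*(-1/87) + 88) = √(-47/87 + 88) = √(7609/87) = √661983/87 ≈ 9.3520)
(D + k(F(2, 1)))²*W = (√661983/87 + (2 - 1*2))²*1 = (√661983/87 + (2 - 2))²*1 = (√661983/87 + 0)²*1 = (√661983/87)²*1 = (7609/87)*1 = 7609/87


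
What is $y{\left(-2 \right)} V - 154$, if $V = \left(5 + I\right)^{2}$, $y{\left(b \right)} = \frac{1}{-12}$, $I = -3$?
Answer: $- \frac{463}{3} \approx -154.33$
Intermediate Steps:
$y{\left(b \right)} = - \frac{1}{12}$
$V = 4$ ($V = \left(5 - 3\right)^{2} = 2^{2} = 4$)
$y{\left(-2 \right)} V - 154 = \left(- \frac{1}{12}\right) 4 - 154 = - \frac{1}{3} - 154 = - \frac{463}{3}$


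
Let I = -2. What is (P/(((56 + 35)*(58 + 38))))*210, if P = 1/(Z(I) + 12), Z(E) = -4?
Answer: 5/1664 ≈ 0.0030048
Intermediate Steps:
P = ⅛ (P = 1/(-4 + 12) = 1/8 = ⅛ ≈ 0.12500)
(P/(((56 + 35)*(58 + 38))))*210 = (1/(8*(((56 + 35)*(58 + 38)))))*210 = (1/(8*((91*96))))*210 = ((⅛)/8736)*210 = ((⅛)*(1/8736))*210 = (1/69888)*210 = 5/1664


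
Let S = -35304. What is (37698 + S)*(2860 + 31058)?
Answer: 81199692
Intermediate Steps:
(37698 + S)*(2860 + 31058) = (37698 - 35304)*(2860 + 31058) = 2394*33918 = 81199692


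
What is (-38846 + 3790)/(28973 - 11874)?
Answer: -35056/17099 ≈ -2.0502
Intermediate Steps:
(-38846 + 3790)/(28973 - 11874) = -35056/17099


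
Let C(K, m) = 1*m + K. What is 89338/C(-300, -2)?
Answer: -44669/151 ≈ -295.82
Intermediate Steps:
C(K, m) = K + m (C(K, m) = m + K = K + m)
89338/C(-300, -2) = 89338/(-300 - 2) = 89338/(-302) = 89338*(-1/302) = -44669/151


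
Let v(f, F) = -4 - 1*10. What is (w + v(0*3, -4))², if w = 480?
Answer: 217156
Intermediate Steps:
v(f, F) = -14 (v(f, F) = -4 - 10 = -14)
(w + v(0*3, -4))² = (480 - 14)² = 466² = 217156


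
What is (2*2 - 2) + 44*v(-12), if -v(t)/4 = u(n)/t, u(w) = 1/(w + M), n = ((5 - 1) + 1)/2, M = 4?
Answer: 166/39 ≈ 4.2564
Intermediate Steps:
n = 5/2 (n = (4 + 1)*(½) = 5*(½) = 5/2 ≈ 2.5000)
u(w) = 1/(4 + w) (u(w) = 1/(w + 4) = 1/(4 + w))
v(t) = -8/(13*t) (v(t) = -4/((4 + 5/2)*t) = -4/(13/2*t) = -8/(13*t))
(2*2 - 2) + 44*v(-12) = (2*2 - 2) + 44*(-8/13/(-12)) = (4 - 2) + 44*(-8/13*(-1/12)) = 2 + 44*(2/39) = 2 + 88/39 = 166/39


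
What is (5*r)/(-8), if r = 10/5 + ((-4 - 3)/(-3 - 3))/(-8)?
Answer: -445/384 ≈ -1.1589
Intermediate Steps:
r = 89/48 (r = 10*(⅕) - 7/(-6)*(-⅛) = 2 - 7*(-⅙)*(-⅛) = 2 + (7/6)*(-⅛) = 2 - 7/48 = 89/48 ≈ 1.8542)
(5*r)/(-8) = (5*(89/48))/(-8) = (445/48)*(-⅛) = -445/384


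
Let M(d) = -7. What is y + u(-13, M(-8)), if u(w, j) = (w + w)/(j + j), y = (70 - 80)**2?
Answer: 713/7 ≈ 101.86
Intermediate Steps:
y = 100 (y = (-10)**2 = 100)
u(w, j) = w/j (u(w, j) = (2*w)/((2*j)) = (2*w)*(1/(2*j)) = w/j)
y + u(-13, M(-8)) = 100 - 13/(-7) = 100 - 13*(-1/7) = 100 + 13/7 = 713/7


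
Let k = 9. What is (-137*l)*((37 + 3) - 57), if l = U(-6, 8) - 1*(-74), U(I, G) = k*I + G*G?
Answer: 195636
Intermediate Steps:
U(I, G) = G**2 + 9*I (U(I, G) = 9*I + G*G = 9*I + G**2 = G**2 + 9*I)
l = 84 (l = (8**2 + 9*(-6)) - 1*(-74) = (64 - 54) + 74 = 10 + 74 = 84)
(-137*l)*((37 + 3) - 57) = (-137*84)*((37 + 3) - 57) = -11508*(40 - 57) = -11508*(-17) = 195636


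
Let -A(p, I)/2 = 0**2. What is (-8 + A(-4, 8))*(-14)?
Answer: 112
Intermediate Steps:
A(p, I) = 0 (A(p, I) = -2*0**2 = -2*0 = 0)
(-8 + A(-4, 8))*(-14) = (-8 + 0)*(-14) = -8*(-14) = 112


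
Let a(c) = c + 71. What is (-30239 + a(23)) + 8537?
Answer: -21608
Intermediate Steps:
a(c) = 71 + c
(-30239 + a(23)) + 8537 = (-30239 + (71 + 23)) + 8537 = (-30239 + 94) + 8537 = -30145 + 8537 = -21608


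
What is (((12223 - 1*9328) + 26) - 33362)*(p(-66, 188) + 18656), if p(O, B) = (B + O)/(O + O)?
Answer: -12493341545/22 ≈ -5.6788e+8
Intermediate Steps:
p(O, B) = (B + O)/(2*O) (p(O, B) = (B + O)/((2*O)) = (B + O)*(1/(2*O)) = (B + O)/(2*O))
(((12223 - 1*9328) + 26) - 33362)*(p(-66, 188) + 18656) = (((12223 - 1*9328) + 26) - 33362)*((1/2)*(188 - 66)/(-66) + 18656) = (((12223 - 9328) + 26) - 33362)*((1/2)*(-1/66)*122 + 18656) = ((2895 + 26) - 33362)*(-61/66 + 18656) = (2921 - 33362)*(1231235/66) = -30441*1231235/66 = -12493341545/22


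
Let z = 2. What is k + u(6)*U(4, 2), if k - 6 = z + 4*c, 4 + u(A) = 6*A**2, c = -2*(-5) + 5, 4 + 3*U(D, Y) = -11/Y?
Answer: -1810/3 ≈ -603.33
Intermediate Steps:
U(D, Y) = -4/3 - 11/(3*Y) (U(D, Y) = -4/3 + (-11/Y)/3 = -4/3 - 11/(3*Y))
c = 15 (c = 10 + 5 = 15)
u(A) = -4 + 6*A**2
k = 68 (k = 6 + (2 + 4*15) = 6 + (2 + 60) = 6 + 62 = 68)
k + u(6)*U(4, 2) = 68 + (-4 + 6*6**2)*((1/3)*(-11 - 4*2)/2) = 68 + (-4 + 6*36)*((1/3)*(1/2)*(-11 - 8)) = 68 + (-4 + 216)*((1/3)*(1/2)*(-19)) = 68 + 212*(-19/6) = 68 - 2014/3 = -1810/3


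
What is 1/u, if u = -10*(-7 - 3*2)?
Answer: 1/130 ≈ 0.0076923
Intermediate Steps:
u = 130 (u = -10*(-7 - 6) = -10*(-13) = 130)
1/u = 1/130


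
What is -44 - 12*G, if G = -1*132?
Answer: 1540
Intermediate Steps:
G = -132
-44 - 12*G = -44 - 12*(-132) = -44 + 1584 = 1540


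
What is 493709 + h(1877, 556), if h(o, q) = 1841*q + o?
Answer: 1519182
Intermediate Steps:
h(o, q) = o + 1841*q
493709 + h(1877, 556) = 493709 + (1877 + 1841*556) = 493709 + (1877 + 1023596) = 493709 + 1025473 = 1519182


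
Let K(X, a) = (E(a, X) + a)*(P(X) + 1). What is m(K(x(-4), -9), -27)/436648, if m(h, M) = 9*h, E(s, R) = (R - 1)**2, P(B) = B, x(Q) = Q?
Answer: -54/54581 ≈ -0.00098936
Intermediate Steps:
E(s, R) = (-1 + R)**2
K(X, a) = (1 + X)*(a + (-1 + X)**2) (K(X, a) = ((-1 + X)**2 + a)*(X + 1) = (a + (-1 + X)**2)*(1 + X) = (1 + X)*(a + (-1 + X)**2))
m(K(x(-4), -9), -27)/436648 = (9*(1 - 9 + (-4)**3 - 1*(-4) - 1*(-4)**2 - 4*(-9)))/436648 = (9*(1 - 9 - 64 + 4 - 1*16 + 36))*(1/436648) = (9*(1 - 9 - 64 + 4 - 16 + 36))*(1/436648) = (9*(-48))*(1/436648) = -432*1/436648 = -54/54581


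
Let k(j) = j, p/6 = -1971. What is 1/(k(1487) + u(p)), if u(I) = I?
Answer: -1/10339 ≈ -9.6721e-5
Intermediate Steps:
p = -11826 (p = 6*(-1971) = -11826)
1/(k(1487) + u(p)) = 1/(1487 - 11826) = 1/(-10339) = -1/10339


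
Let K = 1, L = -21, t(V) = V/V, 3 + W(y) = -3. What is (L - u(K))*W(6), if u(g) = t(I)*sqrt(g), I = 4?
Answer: 132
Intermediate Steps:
W(y) = -6 (W(y) = -3 - 3 = -6)
t(V) = 1
u(g) = sqrt(g) (u(g) = 1*sqrt(g) = sqrt(g))
(L - u(K))*W(6) = (-21 - sqrt(1))*(-6) = (-21 - 1*1)*(-6) = (-21 - 1)*(-6) = -22*(-6) = 132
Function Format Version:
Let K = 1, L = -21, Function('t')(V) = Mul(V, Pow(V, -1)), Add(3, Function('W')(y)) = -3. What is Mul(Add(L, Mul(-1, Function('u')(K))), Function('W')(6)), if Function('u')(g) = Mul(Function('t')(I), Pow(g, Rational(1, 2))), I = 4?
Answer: 132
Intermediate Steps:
Function('W')(y) = -6 (Function('W')(y) = Add(-3, -3) = -6)
Function('t')(V) = 1
Function('u')(g) = Pow(g, Rational(1, 2)) (Function('u')(g) = Mul(1, Pow(g, Rational(1, 2))) = Pow(g, Rational(1, 2)))
Mul(Add(L, Mul(-1, Function('u')(K))), Function('W')(6)) = Mul(Add(-21, Mul(-1, Pow(1, Rational(1, 2)))), -6) = Mul(Add(-21, Mul(-1, 1)), -6) = Mul(Add(-21, -1), -6) = Mul(-22, -6) = 132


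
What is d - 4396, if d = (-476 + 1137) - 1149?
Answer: -4884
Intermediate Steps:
d = -488 (d = 661 - 1149 = -488)
d - 4396 = -488 - 4396 = -4884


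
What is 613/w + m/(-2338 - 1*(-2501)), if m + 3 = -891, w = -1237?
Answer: -1205797/201631 ≈ -5.9802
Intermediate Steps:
m = -894 (m = -3 - 891 = -894)
613/w + m/(-2338 - 1*(-2501)) = 613/(-1237) - 894/(-2338 - 1*(-2501)) = 613*(-1/1237) - 894/(-2338 + 2501) = -613/1237 - 894/163 = -1205797/201631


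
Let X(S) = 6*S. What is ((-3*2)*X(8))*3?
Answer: -864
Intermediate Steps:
((-3*2)*X(8))*3 = ((-3*2)*(6*8))*3 = -6*48*3 = -288*3 = -864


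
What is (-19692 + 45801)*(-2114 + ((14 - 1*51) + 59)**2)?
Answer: -42557670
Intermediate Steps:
(-19692 + 45801)*(-2114 + ((14 - 1*51) + 59)**2) = 26109*(-2114 + ((14 - 51) + 59)**2) = 26109*(-2114 + (-37 + 59)**2) = 26109*(-2114 + 22**2) = 26109*(-2114 + 484) = 26109*(-1630) = -42557670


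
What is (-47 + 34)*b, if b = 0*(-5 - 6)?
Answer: 0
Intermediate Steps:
b = 0 (b = 0*(-11) = 0)
(-47 + 34)*b = (-47 + 34)*0 = -13*0 = 0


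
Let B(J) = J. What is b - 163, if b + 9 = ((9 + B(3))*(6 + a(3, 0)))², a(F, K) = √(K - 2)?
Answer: 4724 + 1728*I*√2 ≈ 4724.0 + 2443.8*I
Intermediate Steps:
a(F, K) = √(-2 + K)
b = -9 + (72 + 12*I*√2)² (b = -9 + ((9 + 3)*(6 + √(-2 + 0)))² = -9 + (12*(6 + √(-2)))² = -9 + (12*(6 + I*√2))² = -9 + (72 + 12*I*√2)² ≈ 4887.0 + 2443.8*I)
b - 163 = (4887 + 1728*I*√2) - 163 = 4724 + 1728*I*√2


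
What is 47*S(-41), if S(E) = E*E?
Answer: 79007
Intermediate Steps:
S(E) = E**2
47*S(-41) = 47*(-41)**2 = 47*1681 = 79007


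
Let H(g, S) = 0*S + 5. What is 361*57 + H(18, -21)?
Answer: 20582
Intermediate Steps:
H(g, S) = 5 (H(g, S) = 0 + 5 = 5)
361*57 + H(18, -21) = 361*57 + 5 = 20577 + 5 = 20582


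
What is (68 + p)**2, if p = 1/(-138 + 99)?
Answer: 7027801/1521 ≈ 4620.5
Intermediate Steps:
p = -1/39 (p = 1/(-39) = -1/39 ≈ -0.025641)
(68 + p)**2 = (68 - 1/39)**2 = (2651/39)**2 = 7027801/1521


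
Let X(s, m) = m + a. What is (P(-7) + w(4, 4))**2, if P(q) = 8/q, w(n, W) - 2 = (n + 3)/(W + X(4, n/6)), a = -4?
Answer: 25281/196 ≈ 128.98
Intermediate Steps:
X(s, m) = -4 + m (X(s, m) = m - 4 = -4 + m)
w(n, W) = 2 + (3 + n)/(-4 + W + n/6) (w(n, W) = 2 + (n + 3)/(W + (-4 + n/6)) = 2 + (3 + n)/(W + (-4 + n*(1/6))) = 2 + (3 + n)/(W + (-4 + n/6)) = 2 + (3 + n)/(-4 + W + n/6))
(P(-7) + w(4, 4))**2 = (8/(-7) + 2*(-15 + 4*4 + 6*4)/(-24 + 4 + 6*4))**2 = (8*(-1/7) + 2*(-15 + 16 + 24)/(-24 + 4 + 24))**2 = (-8/7 + 2*25/4)**2 = (-8/7 + 2*(1/4)*25)**2 = (-8/7 + 25/2)**2 = (159/14)**2 = 25281/196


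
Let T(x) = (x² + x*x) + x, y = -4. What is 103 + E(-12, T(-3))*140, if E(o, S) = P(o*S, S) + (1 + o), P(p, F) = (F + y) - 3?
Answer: -317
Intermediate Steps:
T(x) = x + 2*x² (T(x) = (x² + x²) + x = 2*x² + x = x + 2*x²)
P(p, F) = -7 + F (P(p, F) = (F - 4) - 3 = (-4 + F) - 3 = -7 + F)
E(o, S) = -6 + S + o (E(o, S) = (-7 + S) + (1 + o) = -6 + S + o)
103 + E(-12, T(-3))*140 = 103 + (-6 - 3*(1 + 2*(-3)) - 12)*140 = 103 + (-6 - 3*(1 - 6) - 12)*140 = 103 + (-6 - 3*(-5) - 12)*140 = 103 + (-6 + 15 - 12)*140 = 103 - 3*140 = 103 - 420 = -317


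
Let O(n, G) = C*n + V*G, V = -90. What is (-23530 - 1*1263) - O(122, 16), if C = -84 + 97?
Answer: -24939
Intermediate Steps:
C = 13
O(n, G) = -90*G + 13*n (O(n, G) = 13*n - 90*G = -90*G + 13*n)
(-23530 - 1*1263) - O(122, 16) = (-23530 - 1*1263) - (-90*16 + 13*122) = (-23530 - 1263) - (-1440 + 1586) = -24793 - 1*146 = -24793 - 146 = -24939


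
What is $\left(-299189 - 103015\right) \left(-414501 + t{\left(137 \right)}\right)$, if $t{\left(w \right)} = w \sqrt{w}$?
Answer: $166713960204 - 55101948 \sqrt{137} \approx 1.6607 \cdot 10^{11}$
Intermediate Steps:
$t{\left(w \right)} = w^{\frac{3}{2}}$
$\left(-299189 - 103015\right) \left(-414501 + t{\left(137 \right)}\right) = \left(-299189 - 103015\right) \left(-414501 + 137^{\frac{3}{2}}\right) = - 402204 \left(-414501 + 137 \sqrt{137}\right) = 166713960204 - 55101948 \sqrt{137}$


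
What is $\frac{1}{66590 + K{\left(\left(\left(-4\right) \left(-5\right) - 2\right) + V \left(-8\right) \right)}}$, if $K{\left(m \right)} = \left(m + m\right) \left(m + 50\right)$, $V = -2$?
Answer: $\frac{1}{72302} \approx 1.3831 \cdot 10^{-5}$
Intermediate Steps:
$K{\left(m \right)} = 2 m \left(50 + m\right)$
$\frac{1}{66590 + K{\left(\left(\left(-4\right) \left(-5\right) - 2\right) + V \left(-8\right) \right)}} = \frac{1}{66590 + 2 \left(\left(\left(-4\right) \left(-5\right) - 2\right) - -16\right) \left(50 - -34\right)} = \frac{1}{66590 + 2 \left(\left(20 - 2\right) + 16\right) \left(50 + \left(\left(20 - 2\right) + 16\right)\right)} = \frac{1}{66590 + 2 \left(18 + 16\right) \left(50 + \left(18 + 16\right)\right)} = \frac{1}{66590 + 2 \cdot 34 \left(50 + 34\right)} = \frac{1}{66590 + 2 \cdot 34 \cdot 84} = \frac{1}{66590 + 5712} = \frac{1}{72302}$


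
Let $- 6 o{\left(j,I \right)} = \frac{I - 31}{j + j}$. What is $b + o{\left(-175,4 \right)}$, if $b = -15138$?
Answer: $- \frac{10596609}{700} \approx -15138.0$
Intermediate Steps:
$o{\left(j,I \right)} = - \frac{-31 + I}{12 j}$ ($o{\left(j,I \right)} = - \frac{\left(I - 31\right) \frac{1}{j + j}}{6} = - \frac{\left(-31 + I\right) \frac{1}{2 j}}{6} = - \frac{\frac{1}{2} \frac{1}{j} \left(-31 + I\right)}{6} = - \frac{-31 + I}{12 j}$)
$b + o{\left(-175,4 \right)} = -15138 + \frac{31 - 4}{12 \left(-175\right)} = -15138 + \frac{1}{12} \left(- \frac{1}{175}\right) \left(31 - 4\right) = -15138 + \frac{1}{12} \left(- \frac{1}{175}\right) 27 = -15138 - \frac{9}{700} = - \frac{10596609}{700}$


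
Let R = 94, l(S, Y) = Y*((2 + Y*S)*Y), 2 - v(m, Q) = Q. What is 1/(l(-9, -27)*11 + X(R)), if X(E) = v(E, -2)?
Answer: 1/1964659 ≈ 5.0899e-7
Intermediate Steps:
v(m, Q) = 2 - Q
l(S, Y) = Y²*(2 + S*Y) (l(S, Y) = Y*((2 + S*Y)*Y) = Y*(Y*(2 + S*Y)) = Y²*(2 + S*Y))
X(E) = 4 (X(E) = 2 - 1*(-2) = 2 + 2 = 4)
1/(l(-9, -27)*11 + X(R)) = 1/(((-27)²*(2 - 9*(-27)))*11 + 4) = 1/((729*(2 + 243))*11 + 4) = 1/((729*245)*11 + 4) = 1/(178605*11 + 4) = 1/(1964655 + 4) = 1/1964659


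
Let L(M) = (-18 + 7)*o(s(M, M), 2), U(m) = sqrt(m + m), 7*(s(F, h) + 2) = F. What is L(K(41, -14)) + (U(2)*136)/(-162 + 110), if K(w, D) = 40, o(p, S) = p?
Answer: -4194/91 ≈ -46.088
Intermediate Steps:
s(F, h) = -2 + F/7
U(m) = sqrt(2)*sqrt(m) (U(m) = sqrt(2*m) = sqrt(2)*sqrt(m))
L(M) = 22 - 11*M/7 (L(M) = (-18 + 7)*(-2 + M/7) = -11*(-2 + M/7) = 22 - 11*M/7)
L(K(41, -14)) + (U(2)*136)/(-162 + 110) = (22 - 11/7*40) + ((sqrt(2)*sqrt(2))*136)/(-162 + 110) = (22 - 440/7) + (2*136)/(-52) = -286/7 + 272*(-1/52) = -286/7 - 68/13 = -4194/91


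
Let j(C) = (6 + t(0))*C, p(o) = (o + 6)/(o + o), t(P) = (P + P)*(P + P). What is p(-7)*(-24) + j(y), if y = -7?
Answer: -306/7 ≈ -43.714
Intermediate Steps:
t(P) = 4*P**2 (t(P) = (2*P)*(2*P) = 4*P**2)
p(o) = (6 + o)/(2*o) (p(o) = (6 + o)/((2*o)) = (6 + o)*(1/(2*o)) = (6 + o)/(2*o))
j(C) = 6*C (j(C) = (6 + 4*0**2)*C = (6 + 4*0)*C = (6 + 0)*C = 6*C)
p(-7)*(-24) + j(y) = ((1/2)*(6 - 7)/(-7))*(-24) + 6*(-7) = ((1/2)*(-1/7)*(-1))*(-24) - 42 = (1/14)*(-24) - 42 = -12/7 - 42 = -306/7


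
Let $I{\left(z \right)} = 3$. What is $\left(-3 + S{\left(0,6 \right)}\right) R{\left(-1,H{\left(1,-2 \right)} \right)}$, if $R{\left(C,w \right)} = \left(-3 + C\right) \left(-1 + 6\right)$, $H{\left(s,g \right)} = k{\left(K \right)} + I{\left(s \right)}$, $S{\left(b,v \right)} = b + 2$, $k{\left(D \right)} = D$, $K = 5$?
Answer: $20$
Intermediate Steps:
$S{\left(b,v \right)} = 2 + b$
$H{\left(s,g \right)} = 8$ ($H{\left(s,g \right)} = 5 + 3 = 8$)
$R{\left(C,w \right)} = -15 + 5 C$ ($R{\left(C,w \right)} = \left(-3 + C\right) 5 = -15 + 5 C$)
$\left(-3 + S{\left(0,6 \right)}\right) R{\left(-1,H{\left(1,-2 \right)} \right)} = \left(-3 + \left(2 + 0\right)\right) \left(-15 + 5 \left(-1\right)\right) = \left(-3 + 2\right) \left(-15 - 5\right) = \left(-1\right) \left(-20\right) = 20$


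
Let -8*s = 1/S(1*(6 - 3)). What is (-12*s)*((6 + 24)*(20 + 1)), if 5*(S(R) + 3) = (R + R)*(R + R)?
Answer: 225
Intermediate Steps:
S(R) = -3 + 4*R²/5 (S(R) = -3 + ((R + R)*(R + R))/5 = -3 + ((2*R)*(2*R))/5 = -3 + (4*R²)/5 = -3 + 4*R²/5)
s = -5/168 (s = -1/(8*(-3 + 4*(1*(6 - 3))²/5)) = -1/(8*(-3 + 4*(1*3)²/5)) = -1/(8*(-3 + (⅘)*3²)) = -1/(8*(-3 + (⅘)*9)) = -1/(8*(-3 + 36/5)) = -1/(8*21/5) = -⅛*5/21 = -5/168 ≈ -0.029762)
(-12*s)*((6 + 24)*(20 + 1)) = (-12*(-5/168))*((6 + 24)*(20 + 1)) = 5*(30*21)/14 = (5/14)*630 = 225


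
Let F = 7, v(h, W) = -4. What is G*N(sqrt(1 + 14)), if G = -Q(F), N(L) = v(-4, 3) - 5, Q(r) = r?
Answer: 63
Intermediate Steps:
N(L) = -9 (N(L) = -4 - 5 = -9)
G = -7 (G = -1*7 = -7)
G*N(sqrt(1 + 14)) = -7*(-9) = 63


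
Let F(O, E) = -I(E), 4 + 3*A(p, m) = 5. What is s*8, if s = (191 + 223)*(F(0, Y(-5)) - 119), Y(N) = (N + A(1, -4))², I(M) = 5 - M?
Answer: -338560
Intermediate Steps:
A(p, m) = ⅓ (A(p, m) = -4/3 + (⅓)*5 = -4/3 + 5/3 = ⅓)
Y(N) = (⅓ + N)² (Y(N) = (N + ⅓)² = (⅓ + N)²)
F(O, E) = -5 + E (F(O, E) = -(5 - E) = -5 + E)
s = -42320 (s = (191 + 223)*((-5 + (1 + 3*(-5))²/9) - 119) = 414*((-5 + (1 - 15)²/9) - 119) = 414*((-5 + (⅑)*(-14)²) - 119) = 414*((-5 + (⅑)*196) - 119) = 414*((-5 + 196/9) - 119) = 414*(151/9 - 119) = 414*(-920/9) = -42320)
s*8 = -42320*8 = -338560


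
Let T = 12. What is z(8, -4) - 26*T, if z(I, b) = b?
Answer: -316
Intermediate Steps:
z(8, -4) - 26*T = -4 - 26*12 = -4 - 312 = -316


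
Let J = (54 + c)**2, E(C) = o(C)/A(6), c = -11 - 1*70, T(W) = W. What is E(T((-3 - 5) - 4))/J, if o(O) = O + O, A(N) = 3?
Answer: -8/729 ≈ -0.010974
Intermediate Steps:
c = -81 (c = -11 - 70 = -81)
o(O) = 2*O
E(C) = 2*C/3 (E(C) = (2*C)/3 = (2*C)*(1/3) = 2*C/3)
J = 729 (J = (54 - 81)**2 = (-27)**2 = 729)
E(T((-3 - 5) - 4))/J = (2*((-3 - 5) - 4)/3)/729 = (2*(-8 - 4)/3)*(1/729) = ((2/3)*(-12))*(1/729) = -8*1/729 = -8/729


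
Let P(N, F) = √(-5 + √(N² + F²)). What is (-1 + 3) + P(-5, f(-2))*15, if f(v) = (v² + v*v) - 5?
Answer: 2 + 15*√(-5 + √34) ≈ 15.673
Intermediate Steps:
f(v) = -5 + 2*v² (f(v) = (v² + v²) - 5 = 2*v² - 5 = -5 + 2*v²)
P(N, F) = √(-5 + √(F² + N²))
(-1 + 3) + P(-5, f(-2))*15 = (-1 + 3) + √(-5 + √((-5 + 2*(-2)²)² + (-5)²))*15 = 2 + √(-5 + √((-5 + 2*4)² + 25))*15 = 2 + √(-5 + √((-5 + 8)² + 25))*15 = 2 + √(-5 + √(3² + 25))*15 = 2 + √(-5 + √(9 + 25))*15 = 2 + √(-5 + √34)*15 = 2 + 15*√(-5 + √34)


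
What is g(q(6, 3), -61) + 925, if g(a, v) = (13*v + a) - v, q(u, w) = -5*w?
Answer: 178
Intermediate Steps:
g(a, v) = a + 12*v (g(a, v) = (a + 13*v) - v = a + 12*v)
g(q(6, 3), -61) + 925 = (-5*3 + 12*(-61)) + 925 = (-15 - 732) + 925 = -747 + 925 = 178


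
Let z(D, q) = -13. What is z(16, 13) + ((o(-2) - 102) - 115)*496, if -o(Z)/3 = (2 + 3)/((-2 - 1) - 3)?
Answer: -106405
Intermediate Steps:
o(Z) = 5/2 (o(Z) = -3*(2 + 3)/((-2 - 1) - 3) = -15/(-3 - 3) = -15/(-6) = -15*(-1)/6 = -3*(-⅚) = 5/2)
z(16, 13) + ((o(-2) - 102) - 115)*496 = -13 + ((5/2 - 102) - 115)*496 = -13 + (-199/2 - 115)*496 = -13 - 429/2*496 = -13 - 106392 = -106405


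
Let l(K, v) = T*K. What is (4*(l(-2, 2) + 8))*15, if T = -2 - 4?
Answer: 1200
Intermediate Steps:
T = -6
l(K, v) = -6*K
(4*(l(-2, 2) + 8))*15 = (4*(-6*(-2) + 8))*15 = (4*(12 + 8))*15 = (4*20)*15 = 80*15 = 1200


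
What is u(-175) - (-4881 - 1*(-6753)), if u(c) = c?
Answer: -2047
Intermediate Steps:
u(-175) - (-4881 - 1*(-6753)) = -175 - (-4881 - 1*(-6753)) = -175 - (-4881 + 6753) = -175 - 1*1872 = -175 - 1872 = -2047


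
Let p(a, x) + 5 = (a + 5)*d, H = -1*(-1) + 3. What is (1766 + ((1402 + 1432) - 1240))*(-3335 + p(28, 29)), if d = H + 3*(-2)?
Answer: -11444160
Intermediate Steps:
H = 4 (H = 1 + 3 = 4)
d = -2 (d = 4 + 3*(-2) = 4 - 6 = -2)
p(a, x) = -15 - 2*a (p(a, x) = -5 + (a + 5)*(-2) = -5 + (5 + a)*(-2) = -5 + (-10 - 2*a) = -15 - 2*a)
(1766 + ((1402 + 1432) - 1240))*(-3335 + p(28, 29)) = (1766 + ((1402 + 1432) - 1240))*(-3335 + (-15 - 2*28)) = (1766 + (2834 - 1240))*(-3335 + (-15 - 56)) = (1766 + 1594)*(-3335 - 71) = 3360*(-3406) = -11444160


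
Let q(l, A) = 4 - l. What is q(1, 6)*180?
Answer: 540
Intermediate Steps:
q(1, 6)*180 = (4 - 1*1)*180 = (4 - 1)*180 = 3*180 = 540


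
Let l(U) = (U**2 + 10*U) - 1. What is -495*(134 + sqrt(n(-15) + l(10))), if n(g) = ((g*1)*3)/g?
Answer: -66330 - 495*sqrt(202) ≈ -73365.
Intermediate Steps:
n(g) = 3 (n(g) = (g*3)/g = (3*g)/g = 3)
l(U) = -1 + U**2 + 10*U
-495*(134 + sqrt(n(-15) + l(10))) = -495*(134 + sqrt(3 + (-1 + 10**2 + 10*10))) = -495*(134 + sqrt(3 + (-1 + 100 + 100))) = -495*(134 + sqrt(3 + 199)) = -495*(134 + sqrt(202)) = -66330 - 495*sqrt(202)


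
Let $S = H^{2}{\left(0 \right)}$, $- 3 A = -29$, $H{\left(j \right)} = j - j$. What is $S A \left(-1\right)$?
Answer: $0$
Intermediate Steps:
$H{\left(j \right)} = 0$
$A = \frac{29}{3}$ ($A = \left(- \frac{1}{3}\right) \left(-29\right) = \frac{29}{3} \approx 9.6667$)
$S = 0$ ($S = 0^{2} = 0$)
$S A \left(-1\right) = 0 \cdot \frac{29}{3} \left(-1\right) = 0 \left(-1\right) = 0$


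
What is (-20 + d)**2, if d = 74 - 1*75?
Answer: 441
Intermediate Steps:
d = -1 (d = 74 - 75 = -1)
(-20 + d)**2 = (-20 - 1)**2 = (-21)**2 = 441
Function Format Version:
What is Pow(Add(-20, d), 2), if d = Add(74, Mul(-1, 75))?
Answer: 441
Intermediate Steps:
d = -1 (d = Add(74, -75) = -1)
Pow(Add(-20, d), 2) = Pow(Add(-20, -1), 2) = Pow(-21, 2) = 441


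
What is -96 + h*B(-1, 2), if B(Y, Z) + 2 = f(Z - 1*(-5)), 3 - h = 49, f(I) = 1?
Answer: -50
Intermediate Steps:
h = -46 (h = 3 - 1*49 = 3 - 49 = -46)
B(Y, Z) = -1 (B(Y, Z) = -2 + 1 = -1)
-96 + h*B(-1, 2) = -96 - 46*(-1) = -96 + 46 = -50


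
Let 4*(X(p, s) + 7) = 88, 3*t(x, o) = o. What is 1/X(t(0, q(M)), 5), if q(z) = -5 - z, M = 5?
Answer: 1/15 ≈ 0.066667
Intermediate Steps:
t(x, o) = o/3
X(p, s) = 15 (X(p, s) = -7 + (¼)*88 = -7 + 22 = 15)
1/X(t(0, q(M)), 5) = 1/15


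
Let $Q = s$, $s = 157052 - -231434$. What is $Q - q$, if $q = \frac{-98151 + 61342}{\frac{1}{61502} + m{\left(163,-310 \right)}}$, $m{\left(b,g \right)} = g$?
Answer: $\frac{7404462235716}{19065619} \approx 3.8837 \cdot 10^{5}$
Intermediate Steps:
$s = 388486$ ($s = 157052 + 231434 = 388486$)
$q = \frac{2263827118}{19065619}$ ($q = \frac{-98151 + 61342}{\frac{1}{61502} - 310} = - \frac{36809}{\frac{1}{61502} - 310} = - \frac{36809}{- \frac{19065619}{61502}} = \left(-36809\right) \left(- \frac{61502}{19065619}\right) = \frac{2263827118}{19065619} \approx 118.74$)
$Q = 388486$
$Q - q = 388486 - \frac{2263827118}{19065619} = \frac{7404462235716}{19065619}$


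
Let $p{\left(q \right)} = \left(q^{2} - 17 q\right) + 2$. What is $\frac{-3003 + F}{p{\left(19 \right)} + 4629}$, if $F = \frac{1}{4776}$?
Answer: $- \frac{494563}{768936} \approx -0.64318$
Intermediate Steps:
$F = \frac{1}{4776} \approx 0.00020938$
$p{\left(q \right)} = 2 + q^{2} - 17 q$
$\frac{-3003 + F}{p{\left(19 \right)} + 4629} = \frac{-3003 + \frac{1}{4776}}{\left(2 + 19^{2} - 323\right) + 4629} = - \frac{14342327}{4776 \left(\left(2 + 361 - 323\right) + 4629\right)} = - \frac{14342327}{4776 \left(40 + 4629\right)} = - \frac{14342327}{4776 \cdot 4669} = \left(- \frac{14342327}{4776}\right) \frac{1}{4669} = - \frac{494563}{768936}$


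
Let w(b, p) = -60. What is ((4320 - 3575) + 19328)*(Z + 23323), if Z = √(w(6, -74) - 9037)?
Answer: 468162579 + 20073*I*√9097 ≈ 4.6816e+8 + 1.9145e+6*I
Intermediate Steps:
Z = I*√9097 (Z = √(-60 - 9037) = √(-9097) = I*√9097 ≈ 95.378*I)
((4320 - 3575) + 19328)*(Z + 23323) = ((4320 - 3575) + 19328)*(I*√9097 + 23323) = (745 + 19328)*(23323 + I*√9097) = 20073*(23323 + I*√9097) = 468162579 + 20073*I*√9097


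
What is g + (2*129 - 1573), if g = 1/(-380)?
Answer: -499701/380 ≈ -1315.0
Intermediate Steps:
g = -1/380 ≈ -0.0026316
g + (2*129 - 1573) = -1/380 + (2*129 - 1573) = -1/380 + (258 - 1573) = -1/380 - 1315 = -499701/380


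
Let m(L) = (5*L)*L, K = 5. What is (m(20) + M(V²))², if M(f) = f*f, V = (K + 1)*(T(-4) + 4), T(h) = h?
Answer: 4000000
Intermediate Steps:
V = 0 (V = (5 + 1)*(-4 + 4) = 6*0 = 0)
M(f) = f²
m(L) = 5*L²
(m(20) + M(V²))² = (5*20² + (0²)²)² = (5*400 + 0²)² = (2000 + 0)² = 2000² = 4000000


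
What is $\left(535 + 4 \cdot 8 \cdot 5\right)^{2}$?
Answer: $483025$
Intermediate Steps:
$\left(535 + 4 \cdot 8 \cdot 5\right)^{2} = \left(535 + 32 \cdot 5\right)^{2} = \left(535 + 160\right)^{2} = 695^{2} = 483025$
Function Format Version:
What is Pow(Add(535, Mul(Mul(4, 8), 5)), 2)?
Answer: 483025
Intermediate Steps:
Pow(Add(535, Mul(Mul(4, 8), 5)), 2) = Pow(Add(535, Mul(32, 5)), 2) = Pow(Add(535, 160), 2) = Pow(695, 2) = 483025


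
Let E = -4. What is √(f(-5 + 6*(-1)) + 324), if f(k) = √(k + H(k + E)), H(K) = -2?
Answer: √(324 + I*√13) ≈ 18.0 + 0.1002*I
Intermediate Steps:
f(k) = √(-2 + k) (f(k) = √(k - 2) = √(-2 + k))
√(f(-5 + 6*(-1)) + 324) = √(√(-2 + (-5 + 6*(-1))) + 324) = √(√(-2 + (-5 - 6)) + 324) = √(√(-2 - 11) + 324) = √(√(-13) + 324) = √(I*√13 + 324) = √(324 + I*√13)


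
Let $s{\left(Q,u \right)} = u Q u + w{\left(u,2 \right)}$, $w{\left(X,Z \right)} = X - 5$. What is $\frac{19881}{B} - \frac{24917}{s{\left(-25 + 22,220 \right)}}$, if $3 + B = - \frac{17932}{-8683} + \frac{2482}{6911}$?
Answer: $- \frac{57656539956062276}{1669520688095} \approx -34535.0$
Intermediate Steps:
$B = - \frac{34545381}{60008213}$ ($B = -3 + \left(- \frac{17932}{-8683} + \frac{2482}{6911}\right) = -3 + \left(\left(-17932\right) \left(- \frac{1}{8683}\right) + 2482 \cdot \frac{1}{6911}\right) = -3 + \left(\frac{17932}{8683} + \frac{2482}{6911}\right) = -3 + \frac{145479258}{60008213} = - \frac{34545381}{60008213} \approx -0.57568$)
$w{\left(X,Z \right)} = -5 + X$
$s{\left(Q,u \right)} = -5 + u + Q u^{2}$ ($s{\left(Q,u \right)} = u Q u + \left(-5 + u\right) = Q u u + \left(-5 + u\right) = Q u^{2} + \left(-5 + u\right) = -5 + u + Q u^{2}$)
$\frac{19881}{B} - \frac{24917}{s{\left(-25 + 22,220 \right)}} = \frac{19881}{- \frac{34545381}{60008213}} - \frac{24917}{-5 + 220 + \left(-25 + 22\right) 220^{2}} = 19881 \left(- \frac{60008213}{34545381}\right) - \frac{24917}{-5 + 220 - 145200} = - \frac{397674427551}{11515127} - \frac{24917}{-5 + 220 - 145200} = - \frac{397674427551}{11515127} - \frac{24917}{-144985} = - \frac{397674427551}{11515127} - - \frac{24917}{144985} = - \frac{397674427551}{11515127} + \frac{24917}{144985} = - \frac{57656539956062276}{1669520688095}$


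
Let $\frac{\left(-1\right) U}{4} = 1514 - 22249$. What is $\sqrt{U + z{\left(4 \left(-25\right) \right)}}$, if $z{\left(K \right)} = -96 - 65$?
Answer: $\sqrt{82779} \approx 287.71$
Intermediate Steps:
$U = 82940$ ($U = - 4 \left(1514 - 22249\right) = \left(-4\right) \left(-20735\right) = 82940$)
$z{\left(K \right)} = -161$
$\sqrt{U + z{\left(4 \left(-25\right) \right)}} = \sqrt{82940 - 161} = \sqrt{82779}$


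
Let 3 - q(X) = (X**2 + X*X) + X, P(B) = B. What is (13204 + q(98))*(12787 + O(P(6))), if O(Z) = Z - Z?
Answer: -77987913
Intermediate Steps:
O(Z) = 0
q(X) = 3 - X - 2*X**2 (q(X) = 3 - ((X**2 + X*X) + X) = 3 - ((X**2 + X**2) + X) = 3 - (2*X**2 + X) = 3 - (X + 2*X**2) = 3 + (-X - 2*X**2) = 3 - X - 2*X**2)
(13204 + q(98))*(12787 + O(P(6))) = (13204 + (3 - 1*98 - 2*98**2))*(12787 + 0) = (13204 + (3 - 98 - 2*9604))*12787 = (13204 + (3 - 98 - 19208))*12787 = (13204 - 19303)*12787 = -6099*12787 = -77987913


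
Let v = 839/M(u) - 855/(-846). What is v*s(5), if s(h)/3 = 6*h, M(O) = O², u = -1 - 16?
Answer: 4784445/13583 ≈ 352.24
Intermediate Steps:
u = -17
s(h) = 18*h (s(h) = 3*(6*h) = 18*h)
v = 106321/27166 (v = 839/((-17)²) - 855/(-846) = 839/289 - 855*(-1/846) = 839*(1/289) + 95/94 = 839/289 + 95/94 = 106321/27166 ≈ 3.9138)
v*s(5) = 106321*(18*5)/27166 = (106321/27166)*90 = 4784445/13583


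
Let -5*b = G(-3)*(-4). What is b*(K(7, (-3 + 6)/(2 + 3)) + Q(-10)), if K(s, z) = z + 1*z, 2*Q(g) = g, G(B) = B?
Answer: 228/25 ≈ 9.1200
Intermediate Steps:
Q(g) = g/2
K(s, z) = 2*z (K(s, z) = z + z = 2*z)
b = -12/5 (b = -(-3)*(-4)/5 = -⅕*12 = -12/5 ≈ -2.4000)
b*(K(7, (-3 + 6)/(2 + 3)) + Q(-10)) = -12*(2*((-3 + 6)/(2 + 3)) + (½)*(-10))/5 = -12*(2*(3/5) - 5)/5 = -12*(2*(3*(⅕)) - 5)/5 = -12*(2*(⅗) - 5)/5 = -12*(6/5 - 5)/5 = -12/5*(-19/5) = 228/25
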